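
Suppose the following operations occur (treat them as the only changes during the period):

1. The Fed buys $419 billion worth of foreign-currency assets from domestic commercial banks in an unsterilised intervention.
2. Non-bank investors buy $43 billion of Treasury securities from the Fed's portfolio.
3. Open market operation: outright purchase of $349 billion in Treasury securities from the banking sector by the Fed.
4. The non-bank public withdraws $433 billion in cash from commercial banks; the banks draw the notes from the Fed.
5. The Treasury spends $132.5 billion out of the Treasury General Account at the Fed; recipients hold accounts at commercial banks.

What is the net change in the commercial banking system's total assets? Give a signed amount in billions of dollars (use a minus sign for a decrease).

-$343.5 billion

FX purchase $419 billion: just an asset swap on bank balance sheets → 0.
Asset sale (to non-banks) $43 billion: bank balance sheets shrink → −$43B.
OMO purchase (from banks) $349 billion: just an asset swap on bank balance sheets → 0.
Currency withdrawal $433 billion: bank balance sheets shrink → −$433B.
Government spending $132.5 billion: bank balance sheets expand → +$132.5B.
Net: 0 − 43 + 0 − 433 + 132.5 = -$343.5 billion.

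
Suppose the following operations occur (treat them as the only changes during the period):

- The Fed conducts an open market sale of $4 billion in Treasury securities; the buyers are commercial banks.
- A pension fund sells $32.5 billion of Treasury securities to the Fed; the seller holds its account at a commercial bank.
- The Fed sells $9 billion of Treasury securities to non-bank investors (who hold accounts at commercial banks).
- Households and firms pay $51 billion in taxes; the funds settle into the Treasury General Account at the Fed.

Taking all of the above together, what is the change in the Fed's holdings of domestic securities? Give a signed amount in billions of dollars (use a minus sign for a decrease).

Fed balance sheet:
  Assets:      Securities +$19.5B
  Liabilities: Bank reserves −$31.5B, Government deposits +$51B
So the change in the Fed's holdings of domestic securities is +$19.5 billion.

+$19.5 billion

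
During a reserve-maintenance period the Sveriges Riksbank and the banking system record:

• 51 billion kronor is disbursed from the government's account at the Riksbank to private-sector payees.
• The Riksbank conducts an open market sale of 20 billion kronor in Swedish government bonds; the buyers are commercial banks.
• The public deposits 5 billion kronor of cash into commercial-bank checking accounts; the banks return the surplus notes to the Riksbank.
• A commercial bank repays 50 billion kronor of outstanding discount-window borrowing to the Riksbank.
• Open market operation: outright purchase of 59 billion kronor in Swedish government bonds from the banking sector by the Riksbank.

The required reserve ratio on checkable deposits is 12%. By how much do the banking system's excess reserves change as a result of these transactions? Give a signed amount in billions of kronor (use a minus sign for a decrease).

Government spending 51 billion kronor: reserves +51B, deposits +51B.
OMO sale (to banks) 20 billion kronor: reserves −20B, deposits 0.
Currency deposit 5 billion kronor: reserves +5B, deposits +5B.
Discount-window repayment 50 billion kronor: reserves −50B, deposits 0.
OMO purchase (from banks) 59 billion kronor: reserves +59B, deposits 0.
Totals: Δreserves = +45B, Δdeposits = +56B.
Δrequired reserves = 12% × +56B = +6.72B.
Δexcess reserves = Δreserves − Δrequired = +45B − (+6.72B) = +38.28 billion.

+38.28 billion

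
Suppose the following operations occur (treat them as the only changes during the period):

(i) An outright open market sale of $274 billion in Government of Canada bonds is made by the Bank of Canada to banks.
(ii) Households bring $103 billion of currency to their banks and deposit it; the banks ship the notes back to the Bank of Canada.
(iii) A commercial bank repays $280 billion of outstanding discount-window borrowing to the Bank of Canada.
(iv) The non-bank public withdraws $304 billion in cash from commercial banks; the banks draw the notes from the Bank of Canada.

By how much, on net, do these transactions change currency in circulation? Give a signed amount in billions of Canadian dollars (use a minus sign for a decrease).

+$201 billion

Bank of Canada balance sheet:
  Assets:      Securities −$274B, Loans to banks −$280B
  Liabilities: Bank reserves −$755B, Currency in circulation +$201B
So the change in currency in circulation is +$201 billion.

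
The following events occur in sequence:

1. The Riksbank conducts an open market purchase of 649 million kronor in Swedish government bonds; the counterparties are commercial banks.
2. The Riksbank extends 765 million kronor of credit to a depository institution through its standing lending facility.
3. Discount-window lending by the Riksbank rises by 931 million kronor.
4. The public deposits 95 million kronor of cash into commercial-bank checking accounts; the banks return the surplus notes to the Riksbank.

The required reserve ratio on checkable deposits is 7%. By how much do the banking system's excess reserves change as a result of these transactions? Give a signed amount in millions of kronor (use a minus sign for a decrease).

OMO purchase (from banks) 649 million kronor: reserves +649M, deposits 0.
Discount-window loan 765 million kronor: reserves +765M, deposits 0.
Discount-window loan 931 million kronor: reserves +931M, deposits 0.
Currency deposit 95 million kronor: reserves +95M, deposits +95M.
Totals: Δreserves = +2440M, Δdeposits = +95M.
Δrequired reserves = 7% × +95M = +6.65M.
Δexcess reserves = Δreserves − Δrequired = +2440M − (+6.65M) = +2433.35 million.

+2433.35 million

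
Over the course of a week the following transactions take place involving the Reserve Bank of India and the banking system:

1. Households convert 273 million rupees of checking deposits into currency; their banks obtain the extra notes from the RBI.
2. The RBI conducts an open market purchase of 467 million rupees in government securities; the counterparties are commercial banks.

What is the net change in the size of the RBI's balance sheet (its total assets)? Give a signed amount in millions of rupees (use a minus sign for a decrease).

RBI balance sheet:
  Assets:      Securities +467M
  Liabilities: Bank reserves +194M, Currency in circulation +273M
Commercial banking system:
  Assets:      Reserves at CB +194M, Securities −467M
  Liabilities: Checkable deposits −273M
Change in total RBI assets = +467 million.

+467 million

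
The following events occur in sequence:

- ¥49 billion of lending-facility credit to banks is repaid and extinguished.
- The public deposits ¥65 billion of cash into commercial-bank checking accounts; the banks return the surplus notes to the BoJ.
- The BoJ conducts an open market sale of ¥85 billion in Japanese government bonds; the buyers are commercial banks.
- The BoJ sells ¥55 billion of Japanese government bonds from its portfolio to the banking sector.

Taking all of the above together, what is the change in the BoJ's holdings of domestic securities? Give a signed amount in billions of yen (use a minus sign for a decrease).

Discount-window repayment ¥49 billion: the BoJ's securities portfolio is untouched → 0.
Currency deposit ¥65 billion: the BoJ's securities portfolio is untouched → 0.
OMO sale (to banks) ¥85 billion: securities removed from the BoJ's portfolio → −¥85B.
OMO sale (to banks) ¥55 billion: securities removed from the BoJ's portfolio → −¥55B.
Net: 0 + 0 − 85 − 55 = -¥140 billion.

-¥140 billion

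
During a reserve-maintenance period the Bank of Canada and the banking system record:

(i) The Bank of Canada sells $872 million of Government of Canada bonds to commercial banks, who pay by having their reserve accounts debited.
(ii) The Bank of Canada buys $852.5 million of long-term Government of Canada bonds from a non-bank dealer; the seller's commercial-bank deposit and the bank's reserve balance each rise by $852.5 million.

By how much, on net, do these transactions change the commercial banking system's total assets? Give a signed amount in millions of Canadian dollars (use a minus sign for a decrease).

OMO sale (to banks) $872 million: just an asset swap on bank balance sheets → 0.
Asset purchase (from non-banks) $852.5 million: bank balance sheets expand → +$852.5M.
Net: 0 + 852.5 = +$852.5 million.

+$852.5 million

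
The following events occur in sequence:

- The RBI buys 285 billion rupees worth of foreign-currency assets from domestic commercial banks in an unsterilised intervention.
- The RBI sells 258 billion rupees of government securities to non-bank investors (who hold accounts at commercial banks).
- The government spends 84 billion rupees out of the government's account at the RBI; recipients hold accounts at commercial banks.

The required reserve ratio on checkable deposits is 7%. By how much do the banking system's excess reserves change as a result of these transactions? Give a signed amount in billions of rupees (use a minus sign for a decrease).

FX purchase 285 billion rupees: reserves +285B, deposits 0.
Asset sale (to non-banks) 258 billion rupees: reserves −258B, deposits −258B.
Government spending 84 billion rupees: reserves +84B, deposits +84B.
Totals: Δreserves = +111B, Δdeposits = −174B.
Δrequired reserves = 7% × −174B = −12.18B.
Δexcess reserves = Δreserves − Δrequired = +111B − (−12.18B) = +123.18 billion.

+123.18 billion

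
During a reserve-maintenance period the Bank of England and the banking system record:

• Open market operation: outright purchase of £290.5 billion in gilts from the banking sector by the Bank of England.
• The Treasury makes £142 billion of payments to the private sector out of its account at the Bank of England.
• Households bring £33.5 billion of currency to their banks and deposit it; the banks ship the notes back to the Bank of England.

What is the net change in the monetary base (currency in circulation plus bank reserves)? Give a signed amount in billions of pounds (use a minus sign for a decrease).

+£432.5 billion

Bank of England balance sheet:
  Assets:      Securities +£290.5B
  Liabilities: Bank reserves +£466B, Currency in circulation −£33.5B, Government deposits −£142B
Monetary base = currency + reserves: −£33.5B + (+£466B) = +£432.5 billion.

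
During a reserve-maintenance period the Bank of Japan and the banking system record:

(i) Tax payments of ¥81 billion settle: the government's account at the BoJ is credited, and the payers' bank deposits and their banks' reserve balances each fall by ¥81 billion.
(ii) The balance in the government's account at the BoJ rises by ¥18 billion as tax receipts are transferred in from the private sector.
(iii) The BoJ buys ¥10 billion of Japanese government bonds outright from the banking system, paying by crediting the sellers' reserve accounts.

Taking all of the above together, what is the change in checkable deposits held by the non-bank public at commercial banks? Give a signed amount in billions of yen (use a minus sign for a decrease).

Government account inflow ¥81 billion: non-bank counterparties' bank balances fall → −¥81B.
Government account inflow ¥18 billion: non-bank counterparties' bank balances fall → −¥18B.
OMO purchase (from banks) ¥10 billion: the counterparty is a bank, so public deposits are unchanged → 0.
Net: −81 − 18 + 0 = -¥99 billion.

-¥99 billion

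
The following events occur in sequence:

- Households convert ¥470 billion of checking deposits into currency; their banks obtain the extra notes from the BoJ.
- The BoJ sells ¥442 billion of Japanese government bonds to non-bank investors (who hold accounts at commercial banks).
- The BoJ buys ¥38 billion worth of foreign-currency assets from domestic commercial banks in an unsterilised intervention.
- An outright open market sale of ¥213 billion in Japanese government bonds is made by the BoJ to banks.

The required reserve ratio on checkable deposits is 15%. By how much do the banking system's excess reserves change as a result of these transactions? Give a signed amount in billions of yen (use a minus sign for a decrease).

Currency withdrawal ¥470 billion: reserves −¥470B, deposits −¥470B.
Asset sale (to non-banks) ¥442 billion: reserves −¥442B, deposits −¥442B.
FX purchase ¥38 billion: reserves +¥38B, deposits 0.
OMO sale (to banks) ¥213 billion: reserves −¥213B, deposits 0.
Totals: Δreserves = −¥1087B, Δdeposits = −¥912B.
Δrequired reserves = 15% × −¥912B = −¥136.8B.
Δexcess reserves = Δreserves − Δrequired = −¥1087B − (−¥136.8B) = -¥950.2 billion.

-¥950.2 billion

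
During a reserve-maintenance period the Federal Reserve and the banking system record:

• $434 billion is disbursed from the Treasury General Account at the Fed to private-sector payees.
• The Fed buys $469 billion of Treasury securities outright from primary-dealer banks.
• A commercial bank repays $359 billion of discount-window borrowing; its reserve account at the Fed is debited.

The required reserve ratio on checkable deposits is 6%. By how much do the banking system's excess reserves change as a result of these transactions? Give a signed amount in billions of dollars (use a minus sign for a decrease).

Government spending $434 billion: reserves +$434B, deposits +$434B.
OMO purchase (from banks) $469 billion: reserves +$469B, deposits 0.
Discount-window repayment $359 billion: reserves −$359B, deposits 0.
Totals: Δreserves = +$544B, Δdeposits = +$434B.
Δrequired reserves = 6% × +$434B = +$26.04B.
Δexcess reserves = Δreserves − Δrequired = +$544B − (+$26.04B) = +$517.96 billion.

+$517.96 billion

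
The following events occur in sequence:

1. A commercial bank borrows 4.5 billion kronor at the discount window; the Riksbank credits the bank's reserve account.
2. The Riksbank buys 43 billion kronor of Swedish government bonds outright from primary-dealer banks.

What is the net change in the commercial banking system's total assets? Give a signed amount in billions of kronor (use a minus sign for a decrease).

Discount-window loan 4.5 billion kronor: bank balance sheets expand → +4.5B.
OMO purchase (from banks) 43 billion kronor: just an asset swap on bank balance sheets → 0.
Net: 4.5 + 0 = +4.5 billion.

+4.5 billion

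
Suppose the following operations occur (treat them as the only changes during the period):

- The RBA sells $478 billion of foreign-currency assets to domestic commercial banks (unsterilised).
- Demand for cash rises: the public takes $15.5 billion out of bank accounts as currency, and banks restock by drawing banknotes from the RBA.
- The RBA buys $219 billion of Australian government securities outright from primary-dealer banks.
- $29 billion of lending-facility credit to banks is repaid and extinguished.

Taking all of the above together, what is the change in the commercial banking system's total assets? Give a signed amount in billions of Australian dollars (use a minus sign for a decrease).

FX sale $478 billion: just an asset swap on bank balance sheets → 0.
Currency withdrawal $15.5 billion: bank balance sheets shrink → −$15.5B.
OMO purchase (from banks) $219 billion: just an asset swap on bank balance sheets → 0.
Discount-window repayment $29 billion: bank balance sheets shrink → −$29B.
Net: 0 − 15.5 + 0 − 29 = -$44.5 billion.

-$44.5 billion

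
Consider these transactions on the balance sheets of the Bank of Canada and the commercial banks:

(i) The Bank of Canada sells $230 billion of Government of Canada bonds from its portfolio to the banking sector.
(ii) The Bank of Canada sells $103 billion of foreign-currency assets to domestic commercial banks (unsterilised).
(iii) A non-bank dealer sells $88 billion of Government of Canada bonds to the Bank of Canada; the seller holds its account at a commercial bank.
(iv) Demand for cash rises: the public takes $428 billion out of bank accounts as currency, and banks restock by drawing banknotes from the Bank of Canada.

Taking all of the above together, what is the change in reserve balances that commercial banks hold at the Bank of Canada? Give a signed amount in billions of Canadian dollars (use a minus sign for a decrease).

Bank of Canada balance sheet:
  Assets:      Securities −$142B, Foreign assets −$103B
  Liabilities: Bank reserves −$673B, Currency in circulation +$428B
So the change in reserve balances that commercial banks hold at the Bank of Canada is -$673 billion.

-$673 billion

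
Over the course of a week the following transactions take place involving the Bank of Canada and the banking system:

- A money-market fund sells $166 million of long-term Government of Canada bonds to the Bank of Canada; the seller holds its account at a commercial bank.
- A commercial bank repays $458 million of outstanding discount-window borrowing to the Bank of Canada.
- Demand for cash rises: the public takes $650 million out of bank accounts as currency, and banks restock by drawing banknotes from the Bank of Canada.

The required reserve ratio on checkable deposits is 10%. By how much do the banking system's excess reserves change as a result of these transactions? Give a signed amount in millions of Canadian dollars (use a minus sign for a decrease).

Asset purchase (from non-banks) $166 million: reserves +$166M, deposits +$166M.
Discount-window repayment $458 million: reserves −$458M, deposits 0.
Currency withdrawal $650 million: reserves −$650M, deposits −$650M.
Totals: Δreserves = −$942M, Δdeposits = −$484M.
Δrequired reserves = 10% × −$484M = −$48.4M.
Δexcess reserves = Δreserves − Δrequired = −$942M − (−$48.4M) = -$893.6 million.

-$893.6 million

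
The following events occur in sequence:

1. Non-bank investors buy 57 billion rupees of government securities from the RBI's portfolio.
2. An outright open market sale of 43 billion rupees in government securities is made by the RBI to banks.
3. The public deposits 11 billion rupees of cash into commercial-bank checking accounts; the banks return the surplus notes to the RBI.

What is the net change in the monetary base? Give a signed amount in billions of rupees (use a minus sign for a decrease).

RBI balance sheet:
  Assets:      Securities −100B
  Liabilities: Bank reserves −89B, Currency in circulation −11B
Monetary base = currency + reserves: −11B + (−89B) = -100 billion.

-100 billion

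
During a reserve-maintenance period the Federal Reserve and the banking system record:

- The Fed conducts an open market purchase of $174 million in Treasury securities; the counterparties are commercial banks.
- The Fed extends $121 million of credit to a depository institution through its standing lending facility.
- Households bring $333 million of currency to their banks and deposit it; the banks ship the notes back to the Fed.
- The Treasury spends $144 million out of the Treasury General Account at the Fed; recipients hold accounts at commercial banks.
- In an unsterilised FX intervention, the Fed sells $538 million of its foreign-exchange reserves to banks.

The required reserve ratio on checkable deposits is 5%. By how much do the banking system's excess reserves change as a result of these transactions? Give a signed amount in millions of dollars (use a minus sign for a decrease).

OMO purchase (from banks) $174 million: reserves +$174M, deposits 0.
Discount-window loan $121 million: reserves +$121M, deposits 0.
Currency deposit $333 million: reserves +$333M, deposits +$333M.
Government spending $144 million: reserves +$144M, deposits +$144M.
FX sale $538 million: reserves −$538M, deposits 0.
Totals: Δreserves = +$234M, Δdeposits = +$477M.
Δrequired reserves = 5% × +$477M = +$23.85M.
Δexcess reserves = Δreserves − Δrequired = +$234M − (+$23.85M) = +$210.15 million.

+$210.15 million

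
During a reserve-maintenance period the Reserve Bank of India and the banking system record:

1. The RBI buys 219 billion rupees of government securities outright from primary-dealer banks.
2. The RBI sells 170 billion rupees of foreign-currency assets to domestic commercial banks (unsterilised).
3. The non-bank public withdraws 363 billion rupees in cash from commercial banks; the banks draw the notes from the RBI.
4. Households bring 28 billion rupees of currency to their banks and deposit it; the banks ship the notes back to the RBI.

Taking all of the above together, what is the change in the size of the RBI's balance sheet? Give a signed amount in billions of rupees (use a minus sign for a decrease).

+49 billion

OMO purchase (from banks) 219 billion rupees: an RBI asset is acquired → +219B.
FX sale 170 billion rupees: an RBI asset is shed → −170B.
Currency withdrawal 363 billion rupees: only the composition of liabilities changes → 0.
Currency deposit 28 billion rupees: only the composition of liabilities changes → 0.
Net: 219 − 170 + 0 + 0 = +49 billion.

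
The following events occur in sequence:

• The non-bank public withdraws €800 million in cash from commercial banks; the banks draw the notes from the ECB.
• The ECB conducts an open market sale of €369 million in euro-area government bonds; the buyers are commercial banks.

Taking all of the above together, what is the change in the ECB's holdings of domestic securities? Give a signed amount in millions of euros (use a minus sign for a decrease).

-€369 million

ECB balance sheet:
  Assets:      Securities −€369M
  Liabilities: Bank reserves −€1169M, Currency in circulation +€800M
Commercial banking system:
  Assets:      Reserves at CB −€1169M, Securities +€369M
  Liabilities: Checkable deposits −€800M
So the change in the ECB's holdings of domestic securities is -€369 million.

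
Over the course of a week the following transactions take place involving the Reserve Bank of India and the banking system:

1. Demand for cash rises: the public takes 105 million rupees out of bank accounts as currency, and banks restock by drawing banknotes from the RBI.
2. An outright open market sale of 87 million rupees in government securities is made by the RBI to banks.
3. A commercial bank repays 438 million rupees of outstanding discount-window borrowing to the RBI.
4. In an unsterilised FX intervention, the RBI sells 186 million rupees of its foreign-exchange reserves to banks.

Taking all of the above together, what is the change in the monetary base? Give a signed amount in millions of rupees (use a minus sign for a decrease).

-711 million

RBI balance sheet:
  Assets:      Securities −87M, Loans to banks −438M, Foreign assets −186M
  Liabilities: Bank reserves −816M, Currency in circulation +105M
Commercial banking system:
  Assets:      Reserves at CB −816M, Securities +87M, Foreign assets +186M
  Liabilities: Checkable deposits −105M, Borrowings from CB −438M
Monetary base = currency + reserves: +105M + (−816M) = -711 million.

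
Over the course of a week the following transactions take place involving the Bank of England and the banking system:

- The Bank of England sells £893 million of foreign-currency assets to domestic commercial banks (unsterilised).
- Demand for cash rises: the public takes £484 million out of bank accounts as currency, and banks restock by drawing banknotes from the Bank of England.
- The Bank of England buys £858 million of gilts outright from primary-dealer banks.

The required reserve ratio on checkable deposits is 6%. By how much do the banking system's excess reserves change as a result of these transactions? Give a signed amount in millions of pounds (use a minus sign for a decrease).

FX sale £893 million: reserves −£893M, deposits 0.
Currency withdrawal £484 million: reserves −£484M, deposits −£484M.
OMO purchase (from banks) £858 million: reserves +£858M, deposits 0.
Totals: Δreserves = −£519M, Δdeposits = −£484M.
Δrequired reserves = 6% × −£484M = −£29.04M.
Δexcess reserves = Δreserves − Δrequired = −£519M − (−£29.04M) = -£489.96 million.

-£489.96 million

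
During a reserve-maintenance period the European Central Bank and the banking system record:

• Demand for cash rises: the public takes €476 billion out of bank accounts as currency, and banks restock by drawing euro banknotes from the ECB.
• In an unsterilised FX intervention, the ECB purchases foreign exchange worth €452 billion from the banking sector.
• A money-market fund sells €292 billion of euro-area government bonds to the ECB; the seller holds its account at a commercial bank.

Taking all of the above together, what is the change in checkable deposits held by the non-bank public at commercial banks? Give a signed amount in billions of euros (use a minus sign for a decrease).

ECB balance sheet:
  Assets:      Securities +€292B, Foreign assets +€452B
  Liabilities: Bank reserves +€268B, Currency in circulation +€476B
Commercial banking system:
  Assets:      Reserves at CB +€268B, Foreign assets −€452B
  Liabilities: Checkable deposits −€184B
So the change in checkable deposits held by the non-bank public at commercial banks is -€184 billion.

-€184 billion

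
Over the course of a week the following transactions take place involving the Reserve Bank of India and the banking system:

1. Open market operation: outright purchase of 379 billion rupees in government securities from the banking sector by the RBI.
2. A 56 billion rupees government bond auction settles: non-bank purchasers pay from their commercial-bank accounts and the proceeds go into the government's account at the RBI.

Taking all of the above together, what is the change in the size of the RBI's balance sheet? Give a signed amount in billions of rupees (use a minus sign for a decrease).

+379 billion

OMO purchase (from banks) 379 billion rupees: an RBI asset is acquired → +379B.
Government account inflow 56 billion rupees: only the composition of liabilities changes → 0.
Net: 379 + 0 = +379 billion.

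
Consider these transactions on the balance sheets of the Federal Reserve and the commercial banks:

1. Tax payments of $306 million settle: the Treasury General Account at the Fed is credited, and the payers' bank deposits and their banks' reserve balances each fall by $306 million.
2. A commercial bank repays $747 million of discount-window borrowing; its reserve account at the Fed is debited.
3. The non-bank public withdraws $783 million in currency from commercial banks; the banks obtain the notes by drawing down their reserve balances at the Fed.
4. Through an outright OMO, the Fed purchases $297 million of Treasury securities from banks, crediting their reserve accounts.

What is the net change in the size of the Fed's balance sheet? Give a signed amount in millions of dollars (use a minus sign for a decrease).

Fed balance sheet:
  Assets:      Securities +$297M, Loans to banks −$747M
  Liabilities: Bank reserves −$1539M, Currency in circulation +$783M, Government deposits +$306M
Commercial banking system:
  Assets:      Reserves at CB −$1539M, Securities −$297M
  Liabilities: Checkable deposits −$1089M, Borrowings from CB −$747M
Change in total Fed assets = -$450 million.

-$450 million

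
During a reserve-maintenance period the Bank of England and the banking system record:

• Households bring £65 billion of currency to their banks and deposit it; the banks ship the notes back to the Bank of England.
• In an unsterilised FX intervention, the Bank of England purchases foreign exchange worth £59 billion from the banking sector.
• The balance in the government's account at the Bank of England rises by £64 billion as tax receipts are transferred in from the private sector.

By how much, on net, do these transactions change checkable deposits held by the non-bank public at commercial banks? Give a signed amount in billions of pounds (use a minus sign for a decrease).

Currency deposit £65 billion: non-bank counterparties' bank balances rise → +£65B.
FX purchase £59 billion: the counterparty is a bank, so public deposits are unchanged → 0.
Government account inflow £64 billion: non-bank counterparties' bank balances fall → −£64B.
Net: 65 + 0 − 64 = +£1 billion.

+£1 billion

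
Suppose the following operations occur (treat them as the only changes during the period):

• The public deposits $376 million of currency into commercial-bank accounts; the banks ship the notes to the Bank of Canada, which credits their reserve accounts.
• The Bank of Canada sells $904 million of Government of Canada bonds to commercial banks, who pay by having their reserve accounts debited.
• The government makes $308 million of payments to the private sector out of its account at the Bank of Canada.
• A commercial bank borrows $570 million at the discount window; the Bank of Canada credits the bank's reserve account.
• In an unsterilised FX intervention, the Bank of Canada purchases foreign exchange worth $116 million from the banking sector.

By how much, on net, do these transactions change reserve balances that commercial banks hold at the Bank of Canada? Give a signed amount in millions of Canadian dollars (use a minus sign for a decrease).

Bank of Canada balance sheet:
  Assets:      Securities −$904M, Loans to banks +$570M, Foreign assets +$116M
  Liabilities: Bank reserves +$466M, Currency in circulation −$376M, Government deposits −$308M
So the change in reserve balances that commercial banks hold at the Bank of Canada is +$466 million.

+$466 million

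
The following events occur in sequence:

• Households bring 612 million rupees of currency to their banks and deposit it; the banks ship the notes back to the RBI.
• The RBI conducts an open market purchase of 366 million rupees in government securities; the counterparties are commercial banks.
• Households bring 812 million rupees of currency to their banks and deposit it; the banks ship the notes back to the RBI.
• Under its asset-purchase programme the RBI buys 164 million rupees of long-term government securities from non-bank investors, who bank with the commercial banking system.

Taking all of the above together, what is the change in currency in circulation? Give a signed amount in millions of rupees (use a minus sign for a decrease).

Currency deposit 612 million rupees: notes return to the central bank → −612M.
OMO purchase (from banks) 366 million rupees: no currency enters or leaves circulation → 0.
Currency deposit 812 million rupees: notes return to the central bank → −812M.
Asset purchase (from non-banks) 164 million rupees: no currency enters or leaves circulation → 0.
Net: −612 + 0 − 812 + 0 = -1424 million.

-1424 million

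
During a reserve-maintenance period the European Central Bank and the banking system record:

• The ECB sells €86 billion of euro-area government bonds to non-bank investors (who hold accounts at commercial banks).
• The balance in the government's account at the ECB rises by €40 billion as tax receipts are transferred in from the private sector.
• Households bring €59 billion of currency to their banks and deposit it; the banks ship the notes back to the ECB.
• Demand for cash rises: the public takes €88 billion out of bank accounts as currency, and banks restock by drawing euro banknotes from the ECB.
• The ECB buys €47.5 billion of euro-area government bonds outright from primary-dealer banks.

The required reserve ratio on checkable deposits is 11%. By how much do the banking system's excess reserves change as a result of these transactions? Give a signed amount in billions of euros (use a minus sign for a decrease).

-€90.45 billion

Asset sale (to non-banks) €86 billion: reserves −€86B, deposits −€86B.
Government account inflow €40 billion: reserves −€40B, deposits −€40B.
Currency deposit €59 billion: reserves +€59B, deposits +€59B.
Currency withdrawal €88 billion: reserves −€88B, deposits −€88B.
OMO purchase (from banks) €47.5 billion: reserves +€47.5B, deposits 0.
Totals: Δreserves = −€107.5B, Δdeposits = −€155B.
Δrequired reserves = 11% × −€155B = −€17.05B.
Δexcess reserves = Δreserves − Δrequired = −€107.5B − (−€17.05B) = -€90.45 billion.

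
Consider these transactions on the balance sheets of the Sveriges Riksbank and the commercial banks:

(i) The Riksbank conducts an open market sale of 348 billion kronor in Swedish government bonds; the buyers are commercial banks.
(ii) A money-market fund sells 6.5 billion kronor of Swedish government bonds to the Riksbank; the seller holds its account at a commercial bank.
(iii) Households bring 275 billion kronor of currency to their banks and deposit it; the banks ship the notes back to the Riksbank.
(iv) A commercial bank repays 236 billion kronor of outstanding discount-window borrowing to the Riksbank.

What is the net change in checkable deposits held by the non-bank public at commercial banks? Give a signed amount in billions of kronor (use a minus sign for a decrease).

+281.5 billion

OMO sale (to banks) 348 billion kronor: the counterparty is a bank, so public deposits are unchanged → 0.
Asset purchase (from non-banks) 6.5 billion kronor: non-bank counterparties' bank balances rise → +6.5B.
Currency deposit 275 billion kronor: non-bank counterparties' bank balances rise → +275B.
Discount-window repayment 236 billion kronor: the counterparty is a bank, so public deposits are unchanged → 0.
Net: 0 + 6.5 + 275 + 0 = +281.5 billion.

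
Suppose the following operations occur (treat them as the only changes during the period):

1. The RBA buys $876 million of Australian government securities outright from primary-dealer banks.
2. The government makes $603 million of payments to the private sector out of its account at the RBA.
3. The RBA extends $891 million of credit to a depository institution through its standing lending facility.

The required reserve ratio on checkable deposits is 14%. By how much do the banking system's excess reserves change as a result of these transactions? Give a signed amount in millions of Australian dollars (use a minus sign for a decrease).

+$2285.58 million

OMO purchase (from banks) $876 million: reserves +$876M, deposits 0.
Government spending $603 million: reserves +$603M, deposits +$603M.
Discount-window loan $891 million: reserves +$891M, deposits 0.
Totals: Δreserves = +$2370M, Δdeposits = +$603M.
Δrequired reserves = 14% × +$603M = +$84.42M.
Δexcess reserves = Δreserves − Δrequired = +$2370M − (+$84.42M) = +$2285.58 million.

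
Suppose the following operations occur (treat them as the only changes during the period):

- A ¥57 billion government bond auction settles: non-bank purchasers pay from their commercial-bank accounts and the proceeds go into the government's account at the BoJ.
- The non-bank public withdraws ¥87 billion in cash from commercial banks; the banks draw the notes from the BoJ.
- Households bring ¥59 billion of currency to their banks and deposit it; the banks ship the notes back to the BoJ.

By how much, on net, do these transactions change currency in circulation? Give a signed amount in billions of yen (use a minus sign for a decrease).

+¥28 billion

Government account inflow ¥57 billion: no currency enters or leaves circulation → 0.
Currency withdrawal ¥87 billion: notes leave the central bank → +¥87B.
Currency deposit ¥59 billion: notes return to the central bank → −¥59B.
Net: 0 + 87 − 59 = +¥28 billion.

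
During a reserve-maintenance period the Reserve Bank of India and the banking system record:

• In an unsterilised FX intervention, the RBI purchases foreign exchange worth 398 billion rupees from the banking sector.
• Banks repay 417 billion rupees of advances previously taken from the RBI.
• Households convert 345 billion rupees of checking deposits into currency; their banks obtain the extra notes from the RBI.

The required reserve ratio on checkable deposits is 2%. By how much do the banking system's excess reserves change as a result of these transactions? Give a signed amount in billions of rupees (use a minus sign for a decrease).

-357.1 billion

FX purchase 398 billion rupees: reserves +398B, deposits 0.
Discount-window repayment 417 billion rupees: reserves −417B, deposits 0.
Currency withdrawal 345 billion rupees: reserves −345B, deposits −345B.
Totals: Δreserves = −364B, Δdeposits = −345B.
Δrequired reserves = 2% × −345B = −6.9B.
Δexcess reserves = Δreserves − Δrequired = −364B − (−6.9B) = -357.1 billion.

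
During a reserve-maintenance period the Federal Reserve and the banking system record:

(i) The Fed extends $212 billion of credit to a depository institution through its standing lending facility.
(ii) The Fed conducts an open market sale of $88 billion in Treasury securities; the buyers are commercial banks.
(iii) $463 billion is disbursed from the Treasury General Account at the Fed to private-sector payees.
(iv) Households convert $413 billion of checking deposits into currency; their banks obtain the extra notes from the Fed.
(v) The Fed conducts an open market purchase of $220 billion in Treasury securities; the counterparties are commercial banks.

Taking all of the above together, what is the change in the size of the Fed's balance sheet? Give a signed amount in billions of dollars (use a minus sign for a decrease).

Fed balance sheet:
  Assets:      Securities +$132B, Loans to banks +$212B
  Liabilities: Bank reserves +$394B, Currency in circulation +$413B, Government deposits −$463B
Commercial banking system:
  Assets:      Reserves at CB +$394B, Securities −$132B
  Liabilities: Checkable deposits +$50B, Borrowings from CB +$212B
Change in total Fed assets = +$344 billion.

+$344 billion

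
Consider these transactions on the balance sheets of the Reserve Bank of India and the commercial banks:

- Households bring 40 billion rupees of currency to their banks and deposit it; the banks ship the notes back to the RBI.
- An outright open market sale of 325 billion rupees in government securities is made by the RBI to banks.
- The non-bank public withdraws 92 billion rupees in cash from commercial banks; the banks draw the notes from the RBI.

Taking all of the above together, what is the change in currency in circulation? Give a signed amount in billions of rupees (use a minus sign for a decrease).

+52 billion

Currency deposit 40 billion rupees: notes return to the central bank → −40B.
OMO sale (to banks) 325 billion rupees: no currency enters or leaves circulation → 0.
Currency withdrawal 92 billion rupees: notes leave the central bank → +92B.
Net: −40 + 0 + 92 = +52 billion.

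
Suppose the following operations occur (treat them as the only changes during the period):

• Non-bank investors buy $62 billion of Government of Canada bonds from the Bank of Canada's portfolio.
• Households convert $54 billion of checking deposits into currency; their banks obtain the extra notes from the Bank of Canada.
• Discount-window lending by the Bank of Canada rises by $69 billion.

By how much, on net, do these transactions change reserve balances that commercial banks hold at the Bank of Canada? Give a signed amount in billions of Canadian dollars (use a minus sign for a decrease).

Bank of Canada balance sheet:
  Assets:      Securities −$62B, Loans to banks +$69B
  Liabilities: Bank reserves −$47B, Currency in circulation +$54B
So the change in reserve balances that commercial banks hold at the Bank of Canada is -$47 billion.

-$47 billion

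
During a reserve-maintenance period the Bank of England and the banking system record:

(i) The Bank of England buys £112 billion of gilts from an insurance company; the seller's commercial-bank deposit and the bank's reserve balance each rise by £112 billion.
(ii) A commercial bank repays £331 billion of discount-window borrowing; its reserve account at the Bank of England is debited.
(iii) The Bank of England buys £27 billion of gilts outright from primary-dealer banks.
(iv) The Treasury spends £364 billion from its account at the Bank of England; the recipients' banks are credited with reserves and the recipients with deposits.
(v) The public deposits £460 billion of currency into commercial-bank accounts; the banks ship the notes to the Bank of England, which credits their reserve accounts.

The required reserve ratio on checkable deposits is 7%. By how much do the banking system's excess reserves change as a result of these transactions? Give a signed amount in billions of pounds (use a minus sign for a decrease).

Asset purchase (from non-banks) £112 billion: reserves +£112B, deposits +£112B.
Discount-window repayment £331 billion: reserves −£331B, deposits 0.
OMO purchase (from banks) £27 billion: reserves +£27B, deposits 0.
Government spending £364 billion: reserves +£364B, deposits +£364B.
Currency deposit £460 billion: reserves +£460B, deposits +£460B.
Totals: Δreserves = +£632B, Δdeposits = +£936B.
Δrequired reserves = 7% × +£936B = +£65.52B.
Δexcess reserves = Δreserves − Δrequired = +£632B − (+£65.52B) = +£566.48 billion.

+£566.48 billion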